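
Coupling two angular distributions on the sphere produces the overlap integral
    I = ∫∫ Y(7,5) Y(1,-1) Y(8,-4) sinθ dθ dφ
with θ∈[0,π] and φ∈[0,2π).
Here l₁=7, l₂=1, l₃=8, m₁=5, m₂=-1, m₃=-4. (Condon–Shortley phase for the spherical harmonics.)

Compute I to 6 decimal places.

0.074948

Rules hold: Σm=0, L=16 even, 6≤8≤8.
N = 15·3·17 = 765
Δ = 0!·14!·2!/17! = 1/2040
Racah Σ t=0..0: t=0:+1/25401600 = 1/25401600
⇒ 3j(7 1 8; 0 0 0)² = 8/255, sgn +1
Racah Σ t=0..0: t=0:+1/1916006400 = 1/1916006400
⇒ 3j(7 1 8; 5 -1 -4)² = 1/340, sgn +1
4πI² = N·(3j₀)²·(3jₘ)² = 6/85
I = +1·√(0.0705882/4π) = 0.07494820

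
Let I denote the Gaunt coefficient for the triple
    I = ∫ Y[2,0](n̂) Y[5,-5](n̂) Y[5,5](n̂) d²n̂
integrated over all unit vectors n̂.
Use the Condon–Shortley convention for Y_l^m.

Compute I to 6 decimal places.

m-sum 0 ✓  L=12 even ✓  3≤5≤7 ✓
Π(2lᵢ+1) = 5×11×11 = 605
triangle coeff Δ(2,5,5) = 1/38610
Σ_t [0,2]: t=0:+1/2880 t=1:−1/576 t=2:+1/2880 = -1/960
(3j)²=10/429 [(2 5 5; 0 0 0)], sign=+1
Σ_t [0,0]: t=0:+1/161280 = 1/161280
(3j)²=15/286 [(2 5 5; 0 -5 5)], sign=+1
⇒ 4πI² = 125/169
I = (+1)√(125/169/(4π)) = 0.24260890

0.242609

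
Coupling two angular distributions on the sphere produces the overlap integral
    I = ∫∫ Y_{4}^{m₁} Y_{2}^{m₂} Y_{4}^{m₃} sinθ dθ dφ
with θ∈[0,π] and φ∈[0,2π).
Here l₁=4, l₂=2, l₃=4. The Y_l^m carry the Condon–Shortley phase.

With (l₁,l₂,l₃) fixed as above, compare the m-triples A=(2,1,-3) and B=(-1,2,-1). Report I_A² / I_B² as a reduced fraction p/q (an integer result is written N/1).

Same 4,2,4: normalisation and zero-m 3j drop out of the ratio.
A: Δ: 2! 6! 2! / 11! → 1/13860; sum: t=1:−1/240 t=2:+1/1440 = -1/288; 3j²(4 2 4; 2 1 -3) = Δ·Π!·Σ² = 5/132  (sign +1)
B: Δ: 2! 6! 2! / 11! → 1/13860; sum: t=2:+1/144 = 1/144; 3j²(4 2 4; -1 2 -1) = Δ·Π!·Σ² = 10/231  (sign -1)
I_A²/I_B² = (5/132)/(10/231) = 7/8

7/8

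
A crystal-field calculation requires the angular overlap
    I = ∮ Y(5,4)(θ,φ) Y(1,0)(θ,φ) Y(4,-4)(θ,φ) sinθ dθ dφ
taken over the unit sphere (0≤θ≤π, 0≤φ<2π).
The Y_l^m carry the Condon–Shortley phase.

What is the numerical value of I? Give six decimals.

0.147319

m-sum 0 ✓  L=10 even ✓  4≤4≤6 ✓
Π(2lᵢ+1) = 11×3×9 = 297
triangle coeff Δ(5,1,4) = 1/495
Σ_t [1,1]: t=1:−1/576 = -1/576
(3j)²=5/99 [(5 1 4; 0 0 0)], sign=-1
Σ_t [1,1]: t=1:−1/40320 = -1/40320
(3j)²=1/55 [(5 1 4; 4 0 -4)], sign=-1
⇒ 4πI² = 3/11
I = (+1)√(3/11/(4π)) = 0.14731920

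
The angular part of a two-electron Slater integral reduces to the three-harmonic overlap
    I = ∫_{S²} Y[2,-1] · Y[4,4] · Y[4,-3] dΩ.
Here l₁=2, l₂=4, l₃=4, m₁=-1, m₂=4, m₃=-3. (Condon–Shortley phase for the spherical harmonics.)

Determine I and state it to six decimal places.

0.198645

Checks pass: Σm=0; 10 even; l₃=4∈[2,6].
(2·2+1)(2·4+1)(2·4+1) = 405
Δ: 2! 2! 6! / 11! → 1/13860
sum: t=0:+1/192 t=1:−1/36 t=2:+1/192 = -5/288
3j²(2 4 4; 0 0 0) = Δ·Π!·Σ² = 20/693  (sign -1)
sum: t=2:+1/1440 = 1/1440
3j²(2 4 4; -1 4 -3) = Δ·Π!·Σ² = 7/165  (sign -1)
combine: 4πI² = 405·20/693·7/165 = 60/121
take √, sign +1: I = 0.19864517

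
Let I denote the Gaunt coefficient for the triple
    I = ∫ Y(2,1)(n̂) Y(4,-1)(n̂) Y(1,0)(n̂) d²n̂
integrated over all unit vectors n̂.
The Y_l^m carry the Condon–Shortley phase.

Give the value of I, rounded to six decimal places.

0.000000

l₃=1 ∉ [2,6] — triangle fails ⇒ I = 0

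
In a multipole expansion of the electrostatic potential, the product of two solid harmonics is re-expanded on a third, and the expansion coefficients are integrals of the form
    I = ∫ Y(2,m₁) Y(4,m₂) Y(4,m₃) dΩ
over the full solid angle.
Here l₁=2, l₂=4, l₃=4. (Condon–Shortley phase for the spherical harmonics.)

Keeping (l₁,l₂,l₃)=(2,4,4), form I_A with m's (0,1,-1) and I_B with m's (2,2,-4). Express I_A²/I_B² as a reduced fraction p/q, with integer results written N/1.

Shared (l₁,l₂,l₃)=(2,4,4): N and (l;000)² cancel in I_A²/I_B².
A: Δ = 2!·2!·6!/11! = 1/13860; Racah Σ t=0..2: t=0:+1/480 t=1:−1/48 t=2:+1/144 = -17/1440; ⇒ 3j(2 4 4; 0 1 -1)² = 289/13860, sgn +1
B: Δ = 2!·2!·6!/11! = 1/13860; Racah Σ t=0..0: t=0:+1/2880 = 1/2880; ⇒ 3j(2 4 4; 2 2 -4)² = 2/165, sgn +1
I_A²/I_B² = (289/13860)/(2/165) = 289/168

289/168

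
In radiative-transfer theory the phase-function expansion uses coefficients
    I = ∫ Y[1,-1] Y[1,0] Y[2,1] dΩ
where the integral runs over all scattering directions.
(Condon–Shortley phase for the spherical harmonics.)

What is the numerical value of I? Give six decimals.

-0.218510

m-sum 0 ✓  L=4 even ✓  0≤2≤2 ✓
Π(2lᵢ+1) = 3×3×5 = 45
triangle coeff Δ(1,1,2) = 1/30
Σ_t [0,0]: t=0:+1/1 = 1/1
(3j)²=2/15 [(1 1 2; 0 0 0)], sign=+1
Σ_t [0,0]: t=0:+1/2 = 1/2
(3j)²=1/10 [(1 1 2; -1 0 1)], sign=-1
⇒ 4πI² = 3/5
I = (-1)√(3/5/(4π)) = -0.21850969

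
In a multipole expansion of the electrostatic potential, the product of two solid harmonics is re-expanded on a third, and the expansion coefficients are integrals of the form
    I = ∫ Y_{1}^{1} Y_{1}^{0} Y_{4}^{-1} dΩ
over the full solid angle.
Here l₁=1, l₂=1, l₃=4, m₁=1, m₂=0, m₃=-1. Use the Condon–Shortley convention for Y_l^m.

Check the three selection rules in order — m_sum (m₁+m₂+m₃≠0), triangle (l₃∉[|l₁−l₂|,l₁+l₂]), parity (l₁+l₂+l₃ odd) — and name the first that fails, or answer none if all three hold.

Σmᵢ = 0  ✓
l₃∈[|l₁−l₂|,l₁+l₂]=[0,2], have l₃=4  ✗
Σlᵢ = 6 ⇒ even

triangle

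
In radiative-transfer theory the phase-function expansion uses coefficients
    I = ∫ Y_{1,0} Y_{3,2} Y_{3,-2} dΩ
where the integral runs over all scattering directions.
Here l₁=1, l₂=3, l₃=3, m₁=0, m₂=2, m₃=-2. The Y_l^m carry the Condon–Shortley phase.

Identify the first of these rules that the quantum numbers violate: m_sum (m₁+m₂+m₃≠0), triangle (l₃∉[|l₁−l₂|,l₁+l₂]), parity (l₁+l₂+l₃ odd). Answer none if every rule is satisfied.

parity

Σmᵢ = 0  ✓
l₃∈[|l₁−l₂|,l₁+l₂]=[2,4], have l₃=3  ✓
Σlᵢ = 7 ⇒ odd  ✗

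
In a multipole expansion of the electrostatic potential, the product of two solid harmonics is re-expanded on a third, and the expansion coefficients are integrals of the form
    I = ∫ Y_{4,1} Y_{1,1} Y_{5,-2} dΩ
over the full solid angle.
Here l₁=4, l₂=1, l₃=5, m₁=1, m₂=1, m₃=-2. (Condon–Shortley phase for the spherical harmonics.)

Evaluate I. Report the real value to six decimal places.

m-sum 0 ✓  L=10 even ✓  3≤5≤5 ✓
Π(2lᵢ+1) = 9×3×11 = 297
triangle coeff Δ(4,1,5) = 1/495
Σ_t [0,0]: t=0:+1/576 = 1/576
(3j)²=5/99 [(4 1 5; 0 0 0)], sign=-1
Σ_t [0,0]: t=0:+1/1440 = 1/1440
(3j)²=7/165 [(4 1 5; 1 1 -2)], sign=-1
⇒ 4πI² = 7/11
I = (+1)√(7/11/(4π)) = 0.22503380

0.225034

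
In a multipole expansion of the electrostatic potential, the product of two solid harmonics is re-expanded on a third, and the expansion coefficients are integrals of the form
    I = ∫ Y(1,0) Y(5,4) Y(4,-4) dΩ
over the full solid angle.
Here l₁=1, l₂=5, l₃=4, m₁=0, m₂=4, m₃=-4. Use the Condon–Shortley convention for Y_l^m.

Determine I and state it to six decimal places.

0.147319

Checks pass: Σm=0; 10 even; l₃=4∈[4,6].
(2·1+1)(2·5+1)(2·4+1) = 297
Δ: 2! 0! 8! / 11! → 1/495
sum: t=1:−1/576 = -1/576
3j²(1 5 4; 0 0 0) = Δ·Π!·Σ² = 5/99  (sign -1)
sum: t=1:−1/40320 = -1/40320
3j²(1 5 4; 0 4 -4) = Δ·Π!·Σ² = 1/55  (sign -1)
combine: 4πI² = 297·5/99·1/55 = 3/11
take √, sign +1: I = 0.14731920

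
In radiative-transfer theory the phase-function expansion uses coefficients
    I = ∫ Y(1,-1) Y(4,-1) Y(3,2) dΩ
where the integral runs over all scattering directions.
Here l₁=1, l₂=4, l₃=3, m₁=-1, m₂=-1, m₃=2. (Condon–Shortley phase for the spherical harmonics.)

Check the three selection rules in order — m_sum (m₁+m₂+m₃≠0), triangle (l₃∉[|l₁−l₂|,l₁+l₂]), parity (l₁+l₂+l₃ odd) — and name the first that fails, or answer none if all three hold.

none

azimuthal sum: -1 − 1 + 2 = 0  ✓
3 ≤ 3 ≤ 5 (triangle on l)  ✓
L = 1 + 4 + 3 = 8 (even)  ✓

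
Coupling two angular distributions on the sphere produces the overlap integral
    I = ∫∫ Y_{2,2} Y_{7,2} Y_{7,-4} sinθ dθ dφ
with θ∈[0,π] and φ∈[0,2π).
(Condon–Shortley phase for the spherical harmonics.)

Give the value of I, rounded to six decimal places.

-0.163963

m-sum 0 ✓  L=16 even ✓  5≤7≤9 ✓
Π(2lᵢ+1) = 5×15×15 = 1125
triangle coeff Δ(2,7,7) = 1/185640
Σ_t [0,2]: t=0:+1/2419200 t=1:−1/518400 t=2:+1/2419200 = -1/907200
(3j)²=56/3315 [(2 7 7; 0 0 0)], sign=+1
Σ_t [0,0]: t=0:+1/8709120 = 1/8709120
(3j)²=55/3094 [(2 7 7; 2 2 -4)], sign=-1
⇒ 4πI² = 16500/48841
I = (-1)√(16500/48841/(4π)) = -0.16396259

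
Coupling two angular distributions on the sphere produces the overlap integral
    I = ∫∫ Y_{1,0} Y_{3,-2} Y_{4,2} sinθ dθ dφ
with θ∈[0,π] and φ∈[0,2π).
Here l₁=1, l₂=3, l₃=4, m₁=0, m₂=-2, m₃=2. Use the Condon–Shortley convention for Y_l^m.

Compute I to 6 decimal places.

0.213244

Rules hold: Σm=0, L=8 even, 2≤4≤4.
N = 3·7·9 = 189
Δ = 0!·2!·6!/9! = 1/252
Racah Σ t=0..0: t=0:+1/36 = 1/36
⇒ 3j(1 3 4; 0 0 0)² = 4/63, sgn +1
Racah Σ t=0..0: t=0:+1/120 = 1/120
⇒ 3j(1 3 4; 0 -2 2)² = 1/21, sgn +1
4πI² = N·(3j₀)²·(3jₘ)² = 4/7
I = +1·√(0.571429/4π) = 0.21324362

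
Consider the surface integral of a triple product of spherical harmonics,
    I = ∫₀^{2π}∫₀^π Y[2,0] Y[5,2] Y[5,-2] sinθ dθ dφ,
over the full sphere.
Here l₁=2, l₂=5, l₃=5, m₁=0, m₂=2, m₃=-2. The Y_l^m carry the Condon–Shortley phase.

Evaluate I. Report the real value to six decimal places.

0.097044

Rules hold: Σm=0, L=12 even, 3≤5≤7.
N = 5·11·11 = 605
Δ = 2!·2!·8!/13! = 1/38610
Racah Σ t=0..2: t=0:+1/2880 t=1:−1/576 t=2:+1/2880 = -1/960
⇒ 3j(2 5 5; 0 0 0)² = 10/429, sgn +1
Racah Σ t=0..2: t=0:+1/20160 t=1:−1/1440 t=2:+1/2880 = -1/3360
⇒ 3j(2 5 5; 0 2 -2)² = 6/715, sgn +1
4πI² = N·(3j₀)²·(3jₘ)² = 20/169
I = +1·√(0.118343/4π) = 0.09704356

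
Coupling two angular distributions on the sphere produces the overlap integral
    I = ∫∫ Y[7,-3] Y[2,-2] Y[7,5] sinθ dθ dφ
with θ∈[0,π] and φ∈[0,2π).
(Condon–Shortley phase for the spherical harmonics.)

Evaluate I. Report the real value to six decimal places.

Rules hold: Σm=0, L=16 even, 5≤7≤9.
N = 15·5·15 = 1125
Δ = 2!·12!·2!/17! = 1/185640
Racah Σ t=0..2: t=0:+1/2419200 t=1:−1/518400 t=2:+1/2419200 = -1/907200
⇒ 3j(7 2 7; 0 0 0)² = 56/3315, sgn +1
Racah Σ t=0..0: t=0:+1/29030400 = 1/29030400
⇒ 3j(7 2 7; -3 -2 5)² = 99/7735, sgn +1
4πI² = N·(3j₀)²·(3jₘ)² = 11880/48841
I = +1·√(0.243238/4π) = 0.13912687

0.139127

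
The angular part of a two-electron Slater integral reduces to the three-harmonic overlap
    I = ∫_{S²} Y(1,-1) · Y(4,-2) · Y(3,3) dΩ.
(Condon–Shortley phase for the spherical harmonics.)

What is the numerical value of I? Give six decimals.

0.061558

Checks pass: Σm=0; 8 even; l₃=3∈[3,5].
(2·1+1)(2·4+1)(2·3+1) = 189
Δ: 2! 0! 6! / 9! → 1/252
sum: t=1:−1/36 = -1/36
3j²(1 4 3; 0 0 0) = Δ·Π!·Σ² = 4/63  (sign +1)
sum: t=2:+1/1440 = 1/1440
3j²(1 4 3; -1 -2 3) = Δ·Π!·Σ² = 1/252  (sign +1)
combine: 4πI² = 189·4/63·1/252 = 1/21
take √, sign +1: I = 0.06155813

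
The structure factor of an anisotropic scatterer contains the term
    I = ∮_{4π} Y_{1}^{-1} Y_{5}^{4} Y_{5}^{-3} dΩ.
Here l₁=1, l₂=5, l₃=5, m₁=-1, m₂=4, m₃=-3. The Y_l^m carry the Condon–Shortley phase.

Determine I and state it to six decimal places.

0.000000

Σlᵢ=11 odd — θ-integrand is odd under cosθ→−cosθ; I=0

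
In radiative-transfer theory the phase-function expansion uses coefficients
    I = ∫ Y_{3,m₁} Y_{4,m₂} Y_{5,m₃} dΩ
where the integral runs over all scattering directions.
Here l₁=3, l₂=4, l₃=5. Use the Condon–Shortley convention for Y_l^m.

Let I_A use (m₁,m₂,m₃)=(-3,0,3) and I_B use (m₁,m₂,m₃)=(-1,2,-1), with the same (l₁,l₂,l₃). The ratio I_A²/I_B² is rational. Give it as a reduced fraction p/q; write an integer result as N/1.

6300/1849

Shared (l₁,l₂,l₃)=(3,4,5): N and (l;000)² cancel in I_A²/I_B².
A: Δ = 2!·4!·6!/13! = 1/180180; Racah Σ t=2..2: t=2:+1/2304 = 1/2304; ⇒ 3j(3 4 5; -3 0 3)² = 5/143, sgn +1
B: Δ = 2!·4!·6!/13! = 1/180180; Racah Σ t=0..2: t=0:+1/34560 t=1:−1/720 t=2:+1/384 = 43/34560; ⇒ 3j(3 4 5; -1 2 -1)² = 1849/180180, sgn +1
I_A²/I_B² = (5/143)/(1849/180180) = 6300/1849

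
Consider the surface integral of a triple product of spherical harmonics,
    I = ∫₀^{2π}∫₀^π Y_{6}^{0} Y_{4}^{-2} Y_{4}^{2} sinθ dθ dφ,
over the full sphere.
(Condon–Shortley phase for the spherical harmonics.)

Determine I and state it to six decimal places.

Rules hold: Σm=0, L=14 even, 2≤4≤10.
N = 13·9·9 = 1053
Δ = 6!·6!·2!/15! = 1/1261260
Racah Σ t=2..4: t=2:+1/4608 t=3:−1/1296 t=4:+1/4608 = -7/20736
⇒ 3j(6 4 4; 0 0 0)² = 20/1287, sgn -1
Racah Σ t=0..2: t=0:+1/1036800 t=1:−1/14400 t=2:+1/4608 = 77/518400
⇒ 3j(6 4 4; 0 -2 2)² = 11/585, sgn +1
4πI² = N·(3j₀)²·(3jₘ)² = 4/13
I = -1·√(0.307692/4π) = -0.15647804

-0.156478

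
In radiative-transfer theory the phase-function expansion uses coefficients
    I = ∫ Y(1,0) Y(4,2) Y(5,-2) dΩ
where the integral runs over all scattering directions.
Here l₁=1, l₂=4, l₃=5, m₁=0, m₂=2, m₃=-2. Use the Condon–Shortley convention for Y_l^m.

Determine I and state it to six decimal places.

0.225034

m-sum 0 ✓  L=10 even ✓  3≤5≤5 ✓
Π(2lᵢ+1) = 3×9×11 = 297
triangle coeff Δ(1,4,5) = 1/495
Σ_t [0,0]: t=0:+1/576 = 1/576
(3j)²=5/99 [(1 4 5; 0 0 0)], sign=-1
Σ_t [0,0]: t=0:+1/1440 = 1/1440
(3j)²=7/165 [(1 4 5; 0 2 -2)], sign=-1
⇒ 4πI² = 7/11
I = (+1)√(7/11/(4π)) = 0.22503380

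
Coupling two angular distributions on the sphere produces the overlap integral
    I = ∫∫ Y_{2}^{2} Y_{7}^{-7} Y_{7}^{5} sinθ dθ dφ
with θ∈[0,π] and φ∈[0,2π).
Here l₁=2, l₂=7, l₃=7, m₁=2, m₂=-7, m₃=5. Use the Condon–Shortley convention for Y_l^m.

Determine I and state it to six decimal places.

Checks pass: Σm=0; 16 even; l₃=7∈[5,9].
(2·2+1)(2·7+1)(2·7+1) = 1125
Δ: 2! 2! 12! / 17! → 1/185640
sum: t=0:+1/2419200 t=1:−1/518400 t=2:+1/2419200 = -1/907200
3j²(2 7 7; 0 0 0) = Δ·Π!·Σ² = 56/3315  (sign +1)
sum: t=0:+1/1916006400 = 1/1916006400
3j²(2 7 7; 2 -7 5) = Δ·Π!·Σ² = 1/340  (sign +1)
combine: 4πI² = 1125·56/3315·1/340 = 210/3757
take √, sign +1: I = 0.06669359

0.066694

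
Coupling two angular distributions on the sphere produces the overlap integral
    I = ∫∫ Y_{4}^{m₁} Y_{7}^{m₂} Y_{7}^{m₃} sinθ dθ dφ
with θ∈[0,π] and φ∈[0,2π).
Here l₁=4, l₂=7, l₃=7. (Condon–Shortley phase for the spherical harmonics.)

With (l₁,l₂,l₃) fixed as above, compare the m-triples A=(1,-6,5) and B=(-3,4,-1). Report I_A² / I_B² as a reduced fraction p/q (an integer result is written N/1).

l's match ⇒ only the (l;m) 3-j factors differ between A and B.
A: triangle coeff Δ(4,7,7) = 1/58198140; Σ_t [0,1]: t=0:+1/52254720 t=1:−1/87091200 = 1/130636800; (3j)²=88/20349 [(4 7 7; 1 -6 5)], sign=+1
B: triangle coeff Δ(4,7,7) = 1/58198140; Σ_t [3,4]: t=3:−1/11612160 t=4:+1/4354560 = 1/6967296; (3j)²=625/50388 [(4 7 7; -3 4 -1)], sign=+1
I_A²/I_B² = (88/20349)/(625/50388) = 4576/13125

4576/13125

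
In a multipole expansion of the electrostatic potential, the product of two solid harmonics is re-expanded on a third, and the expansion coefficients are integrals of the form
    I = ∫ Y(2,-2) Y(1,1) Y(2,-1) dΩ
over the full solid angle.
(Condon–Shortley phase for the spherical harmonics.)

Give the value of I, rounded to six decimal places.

-2 + 1 − 1 = -2 ≠ 0: azimuthal integral kills it; I = 0

0.000000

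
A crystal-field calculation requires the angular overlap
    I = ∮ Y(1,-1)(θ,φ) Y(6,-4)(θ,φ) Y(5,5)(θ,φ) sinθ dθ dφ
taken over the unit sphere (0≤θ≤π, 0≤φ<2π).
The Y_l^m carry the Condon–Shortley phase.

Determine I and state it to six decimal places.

m-sum 0 ✓  L=12 even ✓  5≤5≤7 ✓
Π(2lᵢ+1) = 3×13×11 = 429
triangle coeff Δ(1,6,5) = 1/858
Σ_t [1,1]: t=1:−1/14400 = -1/14400
(3j)²=6/143 [(1 6 5; 0 0 0)], sign=+1
Σ_t [2,2]: t=2:+1/7257600 = 1/7257600
(3j)²=1/858 [(1 6 5; -1 -4 5)], sign=+1
⇒ 4πI² = 3/143
I = (+1)√(3/143/(4π)) = 0.04085899

0.040859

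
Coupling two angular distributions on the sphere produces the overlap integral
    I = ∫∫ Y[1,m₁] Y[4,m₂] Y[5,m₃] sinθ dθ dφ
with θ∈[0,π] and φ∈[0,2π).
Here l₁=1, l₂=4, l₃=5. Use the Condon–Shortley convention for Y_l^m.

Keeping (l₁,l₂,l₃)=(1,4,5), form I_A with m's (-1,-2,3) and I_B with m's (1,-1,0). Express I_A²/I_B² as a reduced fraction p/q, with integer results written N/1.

Same 1,4,5: normalisation and zero-m 3j drop out of the ratio.
A: Δ: 0! 2! 8! / 11! → 1/495; sum: t=0:+1/2880 = 1/2880; 3j²(1 4 5; -1 -2 3) = Δ·Π!·Σ² = 28/495  (sign +1)
B: Δ: 0! 2! 8! / 11! → 1/495; sum: t=0:+1/1440 = 1/1440; 3j²(1 4 5; 1 -1 0) = Δ·Π!·Σ² = 2/99  (sign -1)
I_A²/I_B² = (28/495)/(2/99) = 14/5

14/5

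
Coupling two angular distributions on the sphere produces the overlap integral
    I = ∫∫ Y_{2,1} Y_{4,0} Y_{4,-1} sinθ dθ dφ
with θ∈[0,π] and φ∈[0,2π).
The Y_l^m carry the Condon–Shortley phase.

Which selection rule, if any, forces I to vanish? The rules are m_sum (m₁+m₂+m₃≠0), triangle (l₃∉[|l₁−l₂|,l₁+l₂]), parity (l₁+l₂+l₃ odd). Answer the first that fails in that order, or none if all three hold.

none

azimuthal sum: 1 + 0 − 1 = 0  ✓
2 ≤ 4 ≤ 6 (triangle on l)  ✓
L = 2 + 4 + 4 = 10 (even)  ✓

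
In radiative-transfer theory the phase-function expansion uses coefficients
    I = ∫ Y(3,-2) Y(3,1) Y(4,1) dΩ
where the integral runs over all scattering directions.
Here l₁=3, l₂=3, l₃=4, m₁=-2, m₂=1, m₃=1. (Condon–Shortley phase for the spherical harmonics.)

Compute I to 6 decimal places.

Rules hold: Σm=0, L=10 even, 0≤4≤6.
N = 7·7·9 = 441
Δ = 2!·4!·4!/11! = 1/34650
Racah Σ t=0..2: t=0:+1/72 t=1:−1/16 t=2:+1/72 = -5/144
⇒ 3j(3 3 4; 0 0 0)² = 2/77, sgn -1
Racah Σ t=1..2: t=1:−1/144 t=2:+1/48 = 1/72
⇒ 3j(3 3 4; -2 1 1)² = 16/693, sgn -1
4πI² = N·(3j₀)²·(3jₘ)² = 32/121
I = +1·√(0.264463/4π) = 0.14506992

0.145070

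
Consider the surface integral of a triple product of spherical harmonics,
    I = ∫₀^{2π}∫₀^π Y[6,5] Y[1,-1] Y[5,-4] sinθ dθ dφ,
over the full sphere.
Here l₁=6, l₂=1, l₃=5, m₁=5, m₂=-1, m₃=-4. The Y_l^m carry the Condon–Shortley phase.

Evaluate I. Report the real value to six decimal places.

-0.303018

Checks pass: Σm=0; 12 even; l₃=5∈[5,7].
(2·6+1)(2·1+1)(2·5+1) = 429
Δ: 2! 10! 0! / 13! → 1/858
sum: t=1:−1/14400 = -1/14400
3j²(6 1 5; 0 0 0) = Δ·Π!·Σ² = 6/143  (sign +1)
sum: t=0:+1/725760 = 1/725760
3j²(6 1 5; 5 -1 -4) = Δ·Π!·Σ² = 5/78  (sign -1)
combine: 4πI² = 429·6/143·5/78 = 15/13
take √, sign -1: I = -0.30301841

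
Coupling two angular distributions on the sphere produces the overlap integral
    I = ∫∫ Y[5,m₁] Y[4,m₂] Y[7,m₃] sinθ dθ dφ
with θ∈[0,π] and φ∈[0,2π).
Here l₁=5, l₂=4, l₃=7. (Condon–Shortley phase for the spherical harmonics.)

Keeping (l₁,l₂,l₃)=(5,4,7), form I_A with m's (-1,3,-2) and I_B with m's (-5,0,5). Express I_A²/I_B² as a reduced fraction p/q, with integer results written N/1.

539/675

l's match ⇒ only the (l;m) 3-j factors differ between A and B.
A: triangle coeff Δ(5,4,7) = 1/6126120; Σ_t [1,2]: t=1:−1/518400 t=2:+1/138240 = 11/2073600; (3j)²=77/4420 [(5 4 7; -1 3 -2)], sign=-1
B: triangle coeff Δ(5,4,7) = 1/6126120; Σ_t [2,2]: t=2:+1/3870720 = 1/3870720; (3j)²=135/6188 [(5 4 7; -5 0 5)], sign=+1
I_A²/I_B² = (77/4420)/(135/6188) = 539/675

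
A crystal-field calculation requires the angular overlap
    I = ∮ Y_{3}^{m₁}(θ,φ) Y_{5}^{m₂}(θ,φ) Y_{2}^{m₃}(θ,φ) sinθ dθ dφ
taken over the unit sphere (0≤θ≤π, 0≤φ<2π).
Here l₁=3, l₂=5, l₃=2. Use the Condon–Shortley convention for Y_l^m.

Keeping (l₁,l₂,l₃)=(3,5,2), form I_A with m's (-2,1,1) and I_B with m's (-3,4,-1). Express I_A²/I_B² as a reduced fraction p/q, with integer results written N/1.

2/7

Same 3,5,2: normalisation and zero-m 3j drop out of the ratio.
A: Δ: 6! 0! 4! / 11! → 1/2310; sum: t=5:−1/720 = -1/720; 3j²(3 5 2; -2 1 1) = Δ·Π!·Σ² = 4/385  (sign +1)
B: Δ: 6! 0! 4! / 11! → 1/2310; sum: t=6:+1/4320 = 1/4320; 3j²(3 5 2; -3 4 -1) = Δ·Π!·Σ² = 2/55  (sign -1)
I_A²/I_B² = (4/385)/(2/55) = 2/7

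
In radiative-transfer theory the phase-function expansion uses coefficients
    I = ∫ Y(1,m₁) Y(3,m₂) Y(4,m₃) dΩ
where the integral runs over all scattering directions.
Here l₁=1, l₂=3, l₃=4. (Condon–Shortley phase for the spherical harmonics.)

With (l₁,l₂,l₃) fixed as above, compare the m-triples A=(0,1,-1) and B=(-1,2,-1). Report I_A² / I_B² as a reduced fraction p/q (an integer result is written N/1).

Shared (l₁,l₂,l₃)=(1,3,4): N and (l;000)² cancel in I_A²/I_B².
A: Δ = 0!·2!·6!/9! = 1/252; Racah Σ t=0..0: t=0:+1/48 = 1/48; ⇒ 3j(1 3 4; 0 1 -1)² = 5/84, sgn -1
B: Δ = 0!·2!·6!/9! = 1/252; Racah Σ t=0..0: t=0:+1/240 = 1/240; ⇒ 3j(1 3 4; -1 2 -1)² = 1/84, sgn -1
I_A²/I_B² = (5/84)/(1/84) = 5/1

5/1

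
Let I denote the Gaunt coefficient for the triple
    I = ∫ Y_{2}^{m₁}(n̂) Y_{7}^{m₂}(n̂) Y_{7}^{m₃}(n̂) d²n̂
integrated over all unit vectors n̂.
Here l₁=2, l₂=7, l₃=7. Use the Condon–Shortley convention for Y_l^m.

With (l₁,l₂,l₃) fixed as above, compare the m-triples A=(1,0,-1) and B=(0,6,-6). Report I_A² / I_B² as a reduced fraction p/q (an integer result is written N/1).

Shared (l₁,l₂,l₃)=(2,7,7): N and (l;000)² cancel in I_A²/I_B².
A: Δ = 2!·2!·12!/17! = 1/185640; Racah Σ t=0..1: t=0:+1/1209600 t=1:−1/1036800 = -1/7257600; ⇒ 3j(2 7 7; 1 0 -1)² = 1/2210, sgn -1
B: Δ = 2!·2!·12!/17! = 1/185640; Racah Σ t=1..2: t=1:−1/479001600 t=2:+1/159667200 = 1/239500800; ⇒ 3j(2 7 7; 0 6 -6)² = 26/1785, sgn -1
I_A²/I_B² = (1/2210)/(26/1785) = 21/676

21/676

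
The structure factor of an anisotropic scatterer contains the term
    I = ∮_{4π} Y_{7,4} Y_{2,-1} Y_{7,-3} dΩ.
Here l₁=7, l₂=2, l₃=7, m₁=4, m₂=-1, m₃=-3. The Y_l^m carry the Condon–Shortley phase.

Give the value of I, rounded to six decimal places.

0.162315

Rules hold: Σm=0, L=16 even, 5≤7≤9.
N = 15·5·15 = 1125
Δ = 2!·12!·2!/17! = 1/185640
Racah Σ t=0..2: t=0:+1/2419200 t=1:−1/518400 t=2:+1/2419200 = -1/907200
⇒ 3j(7 2 7; 0 0 0)² = 56/3315, sgn +1
Racah Σ t=0..1: t=0:+1/4354560 t=1:−1/14515200 = 1/6220800
⇒ 3j(7 2 7; 4 -1 -3)² = 77/4420, sgn +1
4πI² = N·(3j₀)²·(3jₘ)² = 16170/48841
I = +1·√(0.331074/4π) = 0.16231468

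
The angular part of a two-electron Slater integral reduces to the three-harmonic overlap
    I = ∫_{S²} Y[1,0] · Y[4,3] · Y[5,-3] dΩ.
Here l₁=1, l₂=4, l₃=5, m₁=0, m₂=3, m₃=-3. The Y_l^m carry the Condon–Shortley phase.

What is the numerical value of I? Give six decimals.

m-sum 0 ✓  L=10 even ✓  3≤5≤5 ✓
Π(2lᵢ+1) = 3×9×11 = 297
triangle coeff Δ(1,4,5) = 1/495
Σ_t [0,0]: t=0:+1/576 = 1/576
(3j)²=5/99 [(1 4 5; 0 0 0)], sign=-1
Σ_t [0,0]: t=0:+1/5040 = 1/5040
(3j)²=16/495 [(1 4 5; 0 3 -3)], sign=+1
⇒ 4πI² = 16/33
I = (-1)√(16/33/(4π)) = -0.19642560

-0.196426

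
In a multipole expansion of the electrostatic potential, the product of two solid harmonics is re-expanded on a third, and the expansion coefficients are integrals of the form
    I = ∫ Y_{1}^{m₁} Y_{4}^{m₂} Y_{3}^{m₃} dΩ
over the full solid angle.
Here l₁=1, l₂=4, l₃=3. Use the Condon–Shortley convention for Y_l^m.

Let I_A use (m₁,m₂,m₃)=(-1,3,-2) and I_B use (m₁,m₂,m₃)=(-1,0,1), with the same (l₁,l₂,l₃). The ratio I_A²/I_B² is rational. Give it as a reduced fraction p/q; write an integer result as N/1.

l's match ⇒ only the (l;m) 3-j factors differ between A and B.
A: triangle coeff Δ(1,4,3) = 1/252; Σ_t [2,2]: t=2:+1/240 = 1/240; (3j)²=1/12 [(1 4 3; -1 3 -2)], sign=-1
B: triangle coeff Δ(1,4,3) = 1/252; Σ_t [2,2]: t=2:+1/96 = 1/96; (3j)²=1/42 [(1 4 3; -1 0 1)], sign=+1
I_A²/I_B² = (1/12)/(1/42) = 7/2

7/2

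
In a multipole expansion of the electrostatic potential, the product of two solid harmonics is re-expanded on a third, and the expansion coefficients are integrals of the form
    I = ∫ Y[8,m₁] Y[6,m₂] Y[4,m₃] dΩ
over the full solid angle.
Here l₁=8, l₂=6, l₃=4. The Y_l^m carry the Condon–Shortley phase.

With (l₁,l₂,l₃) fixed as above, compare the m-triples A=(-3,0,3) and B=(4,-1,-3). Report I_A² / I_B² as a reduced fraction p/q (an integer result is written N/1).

567/250

Same 8,6,4: normalisation and zero-m 3j drop out of the ratio.
A: Δ: 10! 6! 2! / 19! → 1/23279256; sum: t=5:−1/10368000 t=6:+1/4147200 = 1/6912000; 3j²(8 6 4; -3 0 3) = Δ·Π!·Σ² = 189/16796  (sign -1)
B: Δ: 10! 6! 2! / 19! → 1/23279256; sum: t=3:−1/7257600 t=4:+1/12441600 = -1/17418240; 3j²(8 6 4; 4 -1 -3) = Δ·Π!·Σ² = 125/25194  (sign +1)
I_A²/I_B² = (189/16796)/(125/25194) = 567/250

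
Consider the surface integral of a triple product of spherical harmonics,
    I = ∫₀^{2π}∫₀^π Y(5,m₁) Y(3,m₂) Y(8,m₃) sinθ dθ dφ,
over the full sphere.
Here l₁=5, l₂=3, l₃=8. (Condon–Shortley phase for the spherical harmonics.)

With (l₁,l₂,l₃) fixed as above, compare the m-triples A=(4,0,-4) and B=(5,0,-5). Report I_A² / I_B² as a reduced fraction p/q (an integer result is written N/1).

40/13

Same 5,3,8: normalisation and zero-m 3j drop out of the ratio.
A: Δ: 0! 10! 6! / 17! → 1/136136; sum: t=0:+1/13063680 = 1/13063680; 3j²(5 3 8; 4 0 -4) = Δ·Π!·Σ² = 10/1547  (sign +1)
B: Δ: 0! 10! 6! / 17! → 1/136136; sum: t=0:+1/130636800 = 1/130636800; 3j²(5 3 8; 5 0 -5) = Δ·Π!·Σ² = 1/476  (sign -1)
I_A²/I_B² = (10/1547)/(1/476) = 40/13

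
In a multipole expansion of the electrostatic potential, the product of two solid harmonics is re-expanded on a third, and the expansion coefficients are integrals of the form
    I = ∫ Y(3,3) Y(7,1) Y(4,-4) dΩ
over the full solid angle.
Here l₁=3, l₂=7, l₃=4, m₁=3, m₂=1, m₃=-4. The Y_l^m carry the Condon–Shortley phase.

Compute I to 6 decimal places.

Rules hold: Σm=0, L=14 even, 4≤4≤10.
N = 7·15·9 = 945
Δ = 6!·0!·8!/15! = 1/45045
Racah Σ t=3..3: t=3:−1/20736 = -1/20736
⇒ 3j(3 7 4; 0 0 0)² = 35/1287, sgn -1
Racah Σ t=0..0: t=0:+1/29030400 = 1/29030400
⇒ 3j(3 7 4; 3 1 -4)² = 1/45045, sgn +1
4πI² = N·(3j₀)²·(3jₘ)² = 35/61347
I = -1·√(0.000570525/4π) = -0.00673802

-0.006738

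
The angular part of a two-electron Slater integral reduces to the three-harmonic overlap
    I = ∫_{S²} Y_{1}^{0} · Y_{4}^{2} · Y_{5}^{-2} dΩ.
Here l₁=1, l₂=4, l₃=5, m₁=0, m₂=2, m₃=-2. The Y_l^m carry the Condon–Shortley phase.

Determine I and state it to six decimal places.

0.225034

Checks pass: Σm=0; 10 even; l₃=5∈[3,5].
(2·1+1)(2·4+1)(2·5+1) = 297
Δ: 0! 2! 8! / 11! → 1/495
sum: t=0:+1/576 = 1/576
3j²(1 4 5; 0 0 0) = Δ·Π!·Σ² = 5/99  (sign -1)
sum: t=0:+1/1440 = 1/1440
3j²(1 4 5; 0 2 -2) = Δ·Π!·Σ² = 7/165  (sign -1)
combine: 4πI² = 297·5/99·7/165 = 7/11
take √, sign +1: I = 0.22503380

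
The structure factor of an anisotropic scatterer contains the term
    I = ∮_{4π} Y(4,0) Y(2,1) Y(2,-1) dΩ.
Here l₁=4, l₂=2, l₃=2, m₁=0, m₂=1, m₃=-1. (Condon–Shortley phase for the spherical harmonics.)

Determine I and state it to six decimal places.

0.161197

m-sum 0 ✓  L=8 even ✓  2≤2≤6 ✓
Π(2lᵢ+1) = 9×5×5 = 225
triangle coeff Δ(4,2,2) = 1/630
Σ_t [2,2]: t=2:+1/16 = 1/16
(3j)²=2/35 [(4 2 2; 0 0 0)], sign=+1
Σ_t [3,3]: t=3:−1/36 = -1/36
(3j)²=8/315 [(4 2 2; 0 1 -1)], sign=+1
⇒ 4πI² = 16/49
I = (+1)√(16/49/(4π)) = 0.16119702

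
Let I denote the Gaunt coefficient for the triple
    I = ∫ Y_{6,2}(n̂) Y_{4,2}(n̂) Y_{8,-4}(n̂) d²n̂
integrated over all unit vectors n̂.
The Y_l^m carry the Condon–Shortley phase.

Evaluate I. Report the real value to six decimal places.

0.115788

Checks pass: Σm=0; 18 even; l₃=8∈[2,10].
(2·6+1)(2·4+1)(2·8+1) = 1989
Δ: 2! 10! 6! / 19! → 1/23279256
sum: t=0:+1/1658880 t=1:−1/518400 t=2:+1/1658880 = -1/1382400
3j²(6 4 8; 0 0 0) = Δ·Π!·Σ² = 504/46189  (sign -1)
sum: t=0:+1/24883200 t=1:−1/3628800 t=2:+1/7741440 = -37/348364800
3j²(6 4 8; 2 2 -4) = Δ·Π!·Σ² = 1369/176358  (sign -1)
combine: 4πI² = 1989·504/46189·1369/176358 = 147852/877591
take √, sign +1: I = 0.11578774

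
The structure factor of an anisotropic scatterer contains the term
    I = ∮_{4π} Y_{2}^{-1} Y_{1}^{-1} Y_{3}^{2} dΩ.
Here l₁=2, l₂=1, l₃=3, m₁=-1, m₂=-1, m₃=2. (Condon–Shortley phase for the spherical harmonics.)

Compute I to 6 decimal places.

0.261169

m-sum 0 ✓  L=6 even ✓  1≤3≤3 ✓
Π(2lᵢ+1) = 5×3×7 = 105
triangle coeff Δ(2,1,3) = 1/105
Σ_t [0,0]: t=0:+1/4 = 1/4
(3j)²=3/35 [(2 1 3; 0 0 0)], sign=-1
Σ_t [0,0]: t=0:+1/12 = 1/12
(3j)²=2/21 [(2 1 3; -1 -1 2)], sign=-1
⇒ 4πI² = 6/7
I = (+1)√(6/7/(4π)) = 0.26116903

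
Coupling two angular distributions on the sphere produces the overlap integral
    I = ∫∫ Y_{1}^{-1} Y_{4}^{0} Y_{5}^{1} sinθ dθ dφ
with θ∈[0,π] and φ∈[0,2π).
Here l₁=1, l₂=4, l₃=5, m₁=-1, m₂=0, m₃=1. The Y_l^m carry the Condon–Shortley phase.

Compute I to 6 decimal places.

Checks pass: Σm=0; 10 even; l₃=5∈[3,5].
(2·1+1)(2·4+1)(2·5+1) = 297
Δ: 0! 2! 8! / 11! → 1/495
sum: t=0:+1/576 = 1/576
3j²(1 4 5; 0 0 0) = Δ·Π!·Σ² = 5/99  (sign -1)
sum: t=0:+1/1152 = 1/1152
3j²(1 4 5; -1 0 1) = Δ·Π!·Σ² = 1/33  (sign +1)
combine: 4πI² = 297·5/99·1/33 = 5/11
take √, sign -1: I = -0.19018827

-0.190188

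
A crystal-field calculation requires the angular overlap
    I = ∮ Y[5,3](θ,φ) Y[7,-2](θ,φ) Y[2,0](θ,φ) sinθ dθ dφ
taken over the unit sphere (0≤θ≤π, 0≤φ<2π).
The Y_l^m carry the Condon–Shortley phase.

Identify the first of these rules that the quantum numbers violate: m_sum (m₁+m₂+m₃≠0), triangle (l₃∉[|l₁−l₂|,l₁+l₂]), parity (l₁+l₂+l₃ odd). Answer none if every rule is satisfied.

m₁+m₂+m₃ = 3 − 2 + 0 = 1  ✗
triangle: |5−7|=2 ≤ l₃=2 ≤ 5+7=12
parity: l₁+l₂+l₃ = 14 is even

m_sum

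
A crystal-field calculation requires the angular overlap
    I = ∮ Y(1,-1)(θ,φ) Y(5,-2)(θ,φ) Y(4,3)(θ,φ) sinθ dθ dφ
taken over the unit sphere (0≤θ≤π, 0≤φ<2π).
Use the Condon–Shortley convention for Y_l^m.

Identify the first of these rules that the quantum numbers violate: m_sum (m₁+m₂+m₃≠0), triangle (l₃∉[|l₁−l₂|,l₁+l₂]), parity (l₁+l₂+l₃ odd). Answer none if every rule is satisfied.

m₁+m₂+m₃ = -1 − 2 + 3 = 0  ✓
triangle: |1−5|=4 ≤ l₃=4 ≤ 1+5=6  ✓
parity: l₁+l₂+l₃ = 10 is even  ✓

none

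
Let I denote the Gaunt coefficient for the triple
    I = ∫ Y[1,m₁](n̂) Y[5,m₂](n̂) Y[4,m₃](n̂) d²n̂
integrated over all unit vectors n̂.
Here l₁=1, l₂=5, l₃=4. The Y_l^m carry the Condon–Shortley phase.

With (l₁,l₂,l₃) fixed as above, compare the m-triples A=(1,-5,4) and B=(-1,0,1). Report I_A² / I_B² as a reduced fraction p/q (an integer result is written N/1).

9/2

l's match ⇒ only the (l;m) 3-j factors differ between A and B.
A: triangle coeff Δ(1,5,4) = 1/495; Σ_t [0,0]: t=0:+1/80640 = 1/80640; (3j)²=1/11 [(1 5 4; 1 -5 4)], sign=+1
B: triangle coeff Δ(1,5,4) = 1/495; Σ_t [2,2]: t=2:+1/1440 = 1/1440; (3j)²=2/99 [(1 5 4; -1 0 1)], sign=-1
I_A²/I_B² = (1/11)/(2/99) = 9/2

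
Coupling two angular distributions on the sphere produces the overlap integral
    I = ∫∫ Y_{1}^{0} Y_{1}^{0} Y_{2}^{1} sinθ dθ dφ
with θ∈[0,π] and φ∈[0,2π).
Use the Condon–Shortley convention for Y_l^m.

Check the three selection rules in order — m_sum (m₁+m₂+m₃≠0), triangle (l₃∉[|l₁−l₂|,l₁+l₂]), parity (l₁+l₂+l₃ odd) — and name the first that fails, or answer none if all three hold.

m_sum

m₁+m₂+m₃ = 0 + 0 + 1 = 1  ✗
triangle: |1−1|=0 ≤ l₃=2 ≤ 1+1=2
parity: l₁+l₂+l₃ = 4 is even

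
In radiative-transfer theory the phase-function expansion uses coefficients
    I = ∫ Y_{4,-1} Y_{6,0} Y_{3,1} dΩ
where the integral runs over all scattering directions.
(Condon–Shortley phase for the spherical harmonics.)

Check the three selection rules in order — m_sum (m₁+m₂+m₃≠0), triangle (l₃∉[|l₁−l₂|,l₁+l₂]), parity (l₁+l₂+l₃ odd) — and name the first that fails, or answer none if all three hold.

parity

Σmᵢ = 0  ✓
l₃∈[|l₁−l₂|,l₁+l₂]=[2,10], have l₃=3  ✓
Σlᵢ = 13 ⇒ odd  ✗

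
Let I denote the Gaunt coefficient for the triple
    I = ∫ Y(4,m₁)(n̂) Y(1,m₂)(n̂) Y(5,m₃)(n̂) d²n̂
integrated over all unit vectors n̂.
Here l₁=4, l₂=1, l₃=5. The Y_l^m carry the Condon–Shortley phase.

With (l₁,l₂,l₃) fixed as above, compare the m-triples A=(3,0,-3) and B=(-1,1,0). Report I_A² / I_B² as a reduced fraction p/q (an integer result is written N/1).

8/5

l's match ⇒ only the (l;m) 3-j factors differ between A and B.
A: triangle coeff Δ(4,1,5) = 1/495; Σ_t [0,0]: t=0:+1/5040 = 1/5040; (3j)²=16/495 [(4 1 5; 3 0 -3)], sign=+1
B: triangle coeff Δ(4,1,5) = 1/495; Σ_t [0,0]: t=0:+1/1440 = 1/1440; (3j)²=2/99 [(4 1 5; -1 1 0)], sign=-1
I_A²/I_B² = (16/495)/(2/99) = 8/5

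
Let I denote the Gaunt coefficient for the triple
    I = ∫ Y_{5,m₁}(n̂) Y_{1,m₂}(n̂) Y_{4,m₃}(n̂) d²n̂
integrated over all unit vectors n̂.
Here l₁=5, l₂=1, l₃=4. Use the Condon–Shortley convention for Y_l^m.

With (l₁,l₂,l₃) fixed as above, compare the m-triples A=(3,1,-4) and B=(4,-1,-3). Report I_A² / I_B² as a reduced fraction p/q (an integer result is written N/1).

Same 5,1,4: normalisation and zero-m 3j drop out of the ratio.
A: Δ: 2! 8! 0! / 11! → 1/495; sum: t=2:+1/80640 = 1/80640; 3j²(5 1 4; 3 1 -4) = Δ·Π!·Σ² = 1/495  (sign +1)
B: Δ: 2! 8! 0! / 11! → 1/495; sum: t=0:+1/10080 = 1/10080; 3j²(5 1 4; 4 -1 -3) = Δ·Π!·Σ² = 4/55  (sign -1)
I_A²/I_B² = (1/495)/(4/55) = 1/36

1/36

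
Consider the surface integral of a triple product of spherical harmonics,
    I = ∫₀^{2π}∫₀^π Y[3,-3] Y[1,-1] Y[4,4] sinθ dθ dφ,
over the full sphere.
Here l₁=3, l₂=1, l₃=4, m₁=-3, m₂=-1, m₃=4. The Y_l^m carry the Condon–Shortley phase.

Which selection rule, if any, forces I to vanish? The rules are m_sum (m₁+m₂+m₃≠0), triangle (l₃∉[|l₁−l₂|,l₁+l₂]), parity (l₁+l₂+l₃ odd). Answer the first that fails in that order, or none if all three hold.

none

Σmᵢ = 0  ✓
l₃∈[|l₁−l₂|,l₁+l₂]=[2,4], have l₃=4  ✓
Σlᵢ = 8 ⇒ even  ✓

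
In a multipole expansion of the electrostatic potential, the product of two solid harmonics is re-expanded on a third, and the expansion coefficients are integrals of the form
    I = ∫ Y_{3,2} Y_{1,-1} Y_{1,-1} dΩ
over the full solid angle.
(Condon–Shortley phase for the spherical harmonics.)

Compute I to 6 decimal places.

0.000000

triangle: need 2≤l₃≤4, have 1; I=0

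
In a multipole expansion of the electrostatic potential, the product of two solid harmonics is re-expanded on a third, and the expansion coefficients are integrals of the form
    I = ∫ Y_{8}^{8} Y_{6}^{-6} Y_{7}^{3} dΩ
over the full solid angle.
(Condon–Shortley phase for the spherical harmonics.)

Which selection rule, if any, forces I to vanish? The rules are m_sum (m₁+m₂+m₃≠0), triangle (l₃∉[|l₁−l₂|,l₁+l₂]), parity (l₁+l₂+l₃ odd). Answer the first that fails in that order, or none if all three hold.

m₁+m₂+m₃ = 8 − 6 + 3 = 5  ✗
triangle: |8−6|=2 ≤ l₃=7 ≤ 8+6=14
parity: l₁+l₂+l₃ = 21 is odd

m_sum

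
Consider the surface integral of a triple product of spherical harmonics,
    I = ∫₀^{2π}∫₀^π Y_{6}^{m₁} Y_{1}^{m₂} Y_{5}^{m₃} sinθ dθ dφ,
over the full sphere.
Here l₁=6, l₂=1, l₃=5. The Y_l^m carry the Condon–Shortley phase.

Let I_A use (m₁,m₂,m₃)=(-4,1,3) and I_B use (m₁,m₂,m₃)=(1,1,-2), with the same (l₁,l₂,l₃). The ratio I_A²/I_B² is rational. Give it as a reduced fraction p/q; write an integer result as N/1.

9/2

Same 6,1,5: normalisation and zero-m 3j drop out of the ratio.
A: Δ: 2! 10! 0! / 13! → 1/858; sum: t=2:+1/161280 = 1/161280; 3j²(6 1 5; -4 1 3) = Δ·Π!·Σ² = 15/286  (sign +1)
B: Δ: 2! 10! 0! / 13! → 1/858; sum: t=2:+1/60480 = 1/60480; 3j²(6 1 5; 1 1 -2) = Δ·Π!·Σ² = 5/429  (sign -1)
I_A²/I_B² = (15/286)/(5/429) = 9/2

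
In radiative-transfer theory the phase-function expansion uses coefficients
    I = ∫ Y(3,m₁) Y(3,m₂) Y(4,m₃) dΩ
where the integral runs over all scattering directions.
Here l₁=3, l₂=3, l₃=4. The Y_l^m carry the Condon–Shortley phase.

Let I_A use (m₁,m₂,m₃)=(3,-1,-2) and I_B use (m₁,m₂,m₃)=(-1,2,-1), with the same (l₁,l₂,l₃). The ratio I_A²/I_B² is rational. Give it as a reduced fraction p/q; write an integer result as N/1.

27/16

Same 3,3,4: normalisation and zero-m 3j drop out of the ratio.
A: Δ: 2! 4! 4! / 11! → 1/34650; sum: t=0:+1/192 = 1/192; 3j²(3 3 4; 3 -1 -2) = Δ·Π!·Σ² = 3/77  (sign +1)
B: Δ: 2! 4! 4! / 11! → 1/34650; sum: t=1:−1/144 t=2:+1/48 = 1/72; 3j²(3 3 4; -1 2 -1) = Δ·Π!·Σ² = 16/693  (sign -1)
I_A²/I_B² = (3/77)/(16/693) = 27/16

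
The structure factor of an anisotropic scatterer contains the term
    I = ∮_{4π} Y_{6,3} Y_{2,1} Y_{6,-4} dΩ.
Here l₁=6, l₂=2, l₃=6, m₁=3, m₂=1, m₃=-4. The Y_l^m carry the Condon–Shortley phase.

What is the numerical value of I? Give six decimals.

0.179515

Rules hold: Σm=0, L=14 even, 4≤6≤8.
N = 13·5·13 = 845
Δ = 2!·10!·2!/15! = 1/90090
Racah Σ t=0..2: t=0:+1/69120 t=1:−1/14400 t=2:+1/69120 = -7/172800
⇒ 3j(6 2 6; 0 0 0)² = 14/715, sgn -1
Racah Σ t=1..2: t=1:−1/161280 t=2:+1/725760 = -1/207360
⇒ 3j(6 2 6; 3 1 -4)² = 7/286, sgn -1
4πI² = N·(3j₀)²·(3jₘ)² = 49/121
I = +1·√(0.404959/4π) = 0.17951487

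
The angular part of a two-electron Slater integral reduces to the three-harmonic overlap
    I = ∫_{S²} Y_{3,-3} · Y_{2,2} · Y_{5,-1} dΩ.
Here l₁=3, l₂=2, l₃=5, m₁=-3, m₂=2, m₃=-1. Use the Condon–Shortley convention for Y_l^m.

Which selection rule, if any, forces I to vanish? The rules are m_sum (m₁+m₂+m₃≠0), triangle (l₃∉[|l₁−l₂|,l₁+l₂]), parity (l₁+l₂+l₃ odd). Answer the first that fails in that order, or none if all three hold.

Σmᵢ = -2  ✗
l₃∈[|l₁−l₂|,l₁+l₂]=[1,5], have l₃=5
Σlᵢ = 10 ⇒ even

m_sum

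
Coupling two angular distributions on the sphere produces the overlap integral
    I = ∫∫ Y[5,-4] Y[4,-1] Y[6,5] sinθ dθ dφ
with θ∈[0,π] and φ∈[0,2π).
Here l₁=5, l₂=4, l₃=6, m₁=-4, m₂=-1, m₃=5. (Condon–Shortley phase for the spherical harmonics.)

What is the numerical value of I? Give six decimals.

L=15 odd ⇒ parity kills the (l;000) factor ⇒ I = 0

0.000000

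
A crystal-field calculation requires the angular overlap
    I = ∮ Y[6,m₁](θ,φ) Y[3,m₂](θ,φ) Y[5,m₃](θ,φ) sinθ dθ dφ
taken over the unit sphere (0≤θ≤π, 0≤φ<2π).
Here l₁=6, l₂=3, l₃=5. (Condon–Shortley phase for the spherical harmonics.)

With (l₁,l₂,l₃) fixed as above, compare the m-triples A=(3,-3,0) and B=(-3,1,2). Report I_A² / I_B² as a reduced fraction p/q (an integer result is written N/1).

14/9

l's match ⇒ only the (l;m) 3-j factors differ between A and B.
A: triangle coeff Δ(6,3,5) = 1/675675; Σ_t [0,0]: t=0:+1/34560 = 1/34560; (3j)²=4/143 [(6 3 5; 3 -3 0)], sign=-1
B: triangle coeff Δ(6,3,5) = 1/675675; Σ_t [2,4]: t=2:+1/40320 t=3:−1/8640 t=4:+1/34560 = -1/16128; (3j)²=18/1001 [(6 3 5; -3 1 2)], sign=+1
I_A²/I_B² = (4/143)/(18/1001) = 14/9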